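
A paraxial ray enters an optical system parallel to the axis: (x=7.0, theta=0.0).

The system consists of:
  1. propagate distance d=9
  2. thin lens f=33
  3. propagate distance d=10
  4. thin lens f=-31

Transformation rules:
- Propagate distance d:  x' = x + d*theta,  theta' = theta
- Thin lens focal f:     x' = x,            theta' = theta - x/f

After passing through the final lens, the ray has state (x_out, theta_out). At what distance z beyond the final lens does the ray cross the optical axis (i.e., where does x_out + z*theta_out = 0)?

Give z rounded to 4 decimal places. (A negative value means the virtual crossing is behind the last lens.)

Initial: x=7.0000 theta=0.0000
After 1 (propagate distance d=9): x=7.0000 theta=0.0000
After 2 (thin lens f=33): x=7.0000 theta=-7/33 (≈-0.2121)
After 3 (propagate distance d=10): x=161/33 (≈4.8788) theta=-7/33 (≈-0.2121)
After 4 (thin lens f=-31): x=161/33 (≈4.8788) theta=-56/1023 (≈-0.0547)
z_focus = -x_out/theta_out = -(161/33)/(-56/1023) = 89.1250
Rounded to 4 decimal places: z = 89.1250

Answer: 89.1250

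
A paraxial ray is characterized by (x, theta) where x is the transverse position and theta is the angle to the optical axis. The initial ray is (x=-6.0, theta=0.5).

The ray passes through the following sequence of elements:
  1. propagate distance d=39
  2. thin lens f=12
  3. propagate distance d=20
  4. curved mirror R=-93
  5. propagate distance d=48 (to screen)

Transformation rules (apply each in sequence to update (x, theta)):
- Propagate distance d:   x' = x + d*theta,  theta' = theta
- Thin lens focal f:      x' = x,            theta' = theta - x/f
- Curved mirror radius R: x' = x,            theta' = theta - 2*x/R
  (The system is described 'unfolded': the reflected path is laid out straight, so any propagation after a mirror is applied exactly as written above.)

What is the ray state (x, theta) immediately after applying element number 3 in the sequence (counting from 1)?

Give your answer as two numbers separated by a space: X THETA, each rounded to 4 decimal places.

Initial: x=-6.0000 theta=0.5000
After 1 (propagate distance d=39): x=13.5000 theta=0.5000
After 2 (thin lens f=12): x=13.5000 theta=-0.6250
After 3 (propagate distance d=20): x=1.0000 theta=-0.6250
Rounded to 4 decimal places: x = 1.0000, theta = -0.6250

Answer: 1.0000 -0.6250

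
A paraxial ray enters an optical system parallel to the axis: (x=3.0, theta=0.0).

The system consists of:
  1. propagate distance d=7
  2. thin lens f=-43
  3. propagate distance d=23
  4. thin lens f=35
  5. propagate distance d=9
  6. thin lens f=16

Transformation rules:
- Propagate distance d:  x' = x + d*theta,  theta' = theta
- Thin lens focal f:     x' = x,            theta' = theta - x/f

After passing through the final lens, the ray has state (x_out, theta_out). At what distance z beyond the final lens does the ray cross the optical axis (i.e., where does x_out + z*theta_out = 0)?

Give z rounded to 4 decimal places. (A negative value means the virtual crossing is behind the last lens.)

Initial: x=3.0000 theta=0.0000
After 1 (propagate distance d=7): x=3.0000 theta=0.0000
After 2 (thin lens f=-43): x=3.0000 theta=3/43 (≈0.0698)
After 3 (propagate distance d=23): x=198/43 (≈4.6047) theta=3/43 (≈0.0698)
After 4 (thin lens f=35): x=198/43 (≈4.6047) theta=-93/1505 (≈-0.0618)
After 5 (propagate distance d=9): x=6093/1505 (≈4.0485) theta=-93/1505 (≈-0.0618)
After 6 (thin lens f=16): x=6093/1505 (≈4.0485) theta=-1083/3440 (≈-0.3148)
z_focus = -x_out/theta_out = -(6093/1505)/(-1083/3440) = 32496/2527 ≈ 12.8595
Rounded to 4 decimal places: z = 12.8595

Answer: 12.8595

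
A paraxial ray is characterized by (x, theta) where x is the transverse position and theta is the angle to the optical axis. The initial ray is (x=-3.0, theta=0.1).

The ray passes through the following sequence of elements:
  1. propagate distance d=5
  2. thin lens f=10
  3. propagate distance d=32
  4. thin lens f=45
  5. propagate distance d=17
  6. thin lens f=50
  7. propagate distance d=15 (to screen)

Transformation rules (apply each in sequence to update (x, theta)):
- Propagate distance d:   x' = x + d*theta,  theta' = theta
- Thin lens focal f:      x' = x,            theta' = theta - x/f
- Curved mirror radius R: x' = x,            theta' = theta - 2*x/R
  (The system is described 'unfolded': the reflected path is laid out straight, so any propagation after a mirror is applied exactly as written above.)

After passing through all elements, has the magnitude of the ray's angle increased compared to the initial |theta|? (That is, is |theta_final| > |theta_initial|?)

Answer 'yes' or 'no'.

Answer: no

Derivation:
Initial: x=-3.0000 theta=0.1000
After 1 (propagate distance d=5): x=-2.5000 theta=0.1000
After 2 (thin lens f=10): x=-2.5000 theta=0.3500
After 3 (propagate distance d=32): x=8.7000 theta=0.3500
After 4 (thin lens f=45): x=8.7000 theta=47/300 (≈0.1567)
After 5 (propagate distance d=17): x=3409/300 (≈11.3633) theta=47/300 (≈0.1567)
After 6 (thin lens f=50): x=3409/300 (≈11.3633) theta=-0.0706
After 7 (propagate distance d=15 (to screen)): x=30913/3000 (≈10.3043) theta=-0.0706
|theta_initial|=0.1000 |theta_final|=0.0706 -> not increased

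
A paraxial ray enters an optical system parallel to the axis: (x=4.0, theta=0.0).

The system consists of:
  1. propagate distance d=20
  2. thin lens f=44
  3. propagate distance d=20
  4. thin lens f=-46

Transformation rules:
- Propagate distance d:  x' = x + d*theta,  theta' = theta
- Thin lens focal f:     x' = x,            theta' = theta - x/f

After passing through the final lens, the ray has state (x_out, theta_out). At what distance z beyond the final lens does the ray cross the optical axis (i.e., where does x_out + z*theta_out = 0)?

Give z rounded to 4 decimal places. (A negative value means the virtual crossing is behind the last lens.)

Answer: 50.1818

Derivation:
Initial: x=4.0000 theta=0.0000
After 1 (propagate distance d=20): x=4.0000 theta=0.0000
After 2 (thin lens f=44): x=4.0000 theta=-1/11 (≈-0.0909)
After 3 (propagate distance d=20): x=24/11 (≈2.1818) theta=-1/11 (≈-0.0909)
After 4 (thin lens f=-46): x=24/11 (≈2.1818) theta=-1/23 (≈-0.0435)
z_focus = -x_out/theta_out = -(24/11)/(-1/23) = 552/11 ≈ 50.1818
Rounded to 4 decimal places: z = 50.1818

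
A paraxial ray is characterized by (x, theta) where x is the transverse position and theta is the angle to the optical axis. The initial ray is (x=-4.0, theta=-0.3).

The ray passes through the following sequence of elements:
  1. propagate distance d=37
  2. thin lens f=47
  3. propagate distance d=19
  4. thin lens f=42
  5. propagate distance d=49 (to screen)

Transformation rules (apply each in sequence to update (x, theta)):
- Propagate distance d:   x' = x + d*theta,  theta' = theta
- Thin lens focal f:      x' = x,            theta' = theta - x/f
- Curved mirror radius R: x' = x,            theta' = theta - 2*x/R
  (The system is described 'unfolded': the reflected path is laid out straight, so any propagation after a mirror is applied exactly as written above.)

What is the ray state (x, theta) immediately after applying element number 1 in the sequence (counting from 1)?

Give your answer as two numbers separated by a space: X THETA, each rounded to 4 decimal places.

Answer: -15.1000 -0.3000

Derivation:
Initial: x=-4.0000 theta=-0.3000
After 1 (propagate distance d=37): x=-15.1000 theta=-0.3000
Rounded to 4 decimal places: x = -15.1000, theta = -0.3000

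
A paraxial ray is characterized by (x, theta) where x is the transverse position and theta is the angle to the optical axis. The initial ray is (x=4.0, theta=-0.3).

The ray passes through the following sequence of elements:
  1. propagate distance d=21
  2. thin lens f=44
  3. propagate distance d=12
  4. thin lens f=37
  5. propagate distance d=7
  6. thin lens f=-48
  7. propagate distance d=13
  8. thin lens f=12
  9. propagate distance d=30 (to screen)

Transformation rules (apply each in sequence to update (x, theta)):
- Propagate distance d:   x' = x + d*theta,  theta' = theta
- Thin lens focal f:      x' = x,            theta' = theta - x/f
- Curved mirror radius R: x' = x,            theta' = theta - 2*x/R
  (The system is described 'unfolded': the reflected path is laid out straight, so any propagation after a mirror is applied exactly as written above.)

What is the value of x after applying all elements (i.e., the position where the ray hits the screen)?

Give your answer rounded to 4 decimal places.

Answer: 6.5946

Derivation:
Initial: x=4.0000 theta=-0.3000
After 1 (propagate distance d=21): x=-2.3000 theta=-0.3000
After 2 (thin lens f=44): x=-2.3000 theta=-109/440 (≈-0.2477)
After 3 (propagate distance d=12): x=-58/11 (≈-5.2727) theta=-109/440 (≈-0.2477)
After 4 (thin lens f=37): x=-58/11 (≈-5.2727) theta=-1713/16280 (≈-0.1052)
After 5 (propagate distance d=7): x=-97831/16280 (≈-6.0093) theta=-1713/16280 (≈-0.1052)
After 6 (thin lens f=-48): x=-97831/16280 (≈-6.0093) theta=-36011/156288 (≈-0.2304)
After 7 (propagate distance d=13): x=-7036603/781440 (≈-9.0047) theta=-36011/156288 (≈-0.2304)
After 8 (thin lens f=12): x=-7036603/781440 (≈-9.0047) theta=4875943/9377280 (≈0.5200)
After 9 (propagate distance d=30 (to screen)): x=3435503/520960 (≈6.5946) theta=4875943/9377280 (≈0.5200)
Rounded to 4 decimal places: x = 6.5946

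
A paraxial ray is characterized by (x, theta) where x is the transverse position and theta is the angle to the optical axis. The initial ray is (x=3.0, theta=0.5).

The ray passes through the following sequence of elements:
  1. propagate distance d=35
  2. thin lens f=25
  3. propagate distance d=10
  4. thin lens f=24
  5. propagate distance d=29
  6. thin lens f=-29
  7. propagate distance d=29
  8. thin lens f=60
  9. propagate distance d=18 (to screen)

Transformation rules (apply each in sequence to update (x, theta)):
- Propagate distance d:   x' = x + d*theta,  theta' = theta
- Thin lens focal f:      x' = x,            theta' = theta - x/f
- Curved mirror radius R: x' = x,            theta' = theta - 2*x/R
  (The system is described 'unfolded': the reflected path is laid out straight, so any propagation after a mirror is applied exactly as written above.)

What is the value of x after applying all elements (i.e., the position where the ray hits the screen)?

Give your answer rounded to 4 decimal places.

Answer: -65.8988

Derivation:
Initial: x=3.0000 theta=0.5000
After 1 (propagate distance d=35): x=20.5000 theta=0.5000
After 2 (thin lens f=25): x=20.5000 theta=-0.3200
After 3 (propagate distance d=10): x=17.3000 theta=-0.3200
After 4 (thin lens f=24): x=17.3000 theta=-1249/1200 (≈-1.0408)
After 5 (propagate distance d=29): x=-15461/1200 (≈-12.8842) theta=-1249/1200 (≈-1.0408)
After 6 (thin lens f=-29): x=-15461/1200 (≈-12.8842) theta=-25841/17400 (≈-1.4851)
After 7 (propagate distance d=29): x=-55.9525 theta=-25841/17400 (≈-1.4851)
After 8 (thin lens f=60): x=-55.9525 theta=-128197/232000 (≈-0.5526)
After 9 (propagate distance d=18 (to screen)): x=-7644263/116000 (≈-65.8988) theta=-128197/232000 (≈-0.5526)
Rounded to 4 decimal places: x = -65.8988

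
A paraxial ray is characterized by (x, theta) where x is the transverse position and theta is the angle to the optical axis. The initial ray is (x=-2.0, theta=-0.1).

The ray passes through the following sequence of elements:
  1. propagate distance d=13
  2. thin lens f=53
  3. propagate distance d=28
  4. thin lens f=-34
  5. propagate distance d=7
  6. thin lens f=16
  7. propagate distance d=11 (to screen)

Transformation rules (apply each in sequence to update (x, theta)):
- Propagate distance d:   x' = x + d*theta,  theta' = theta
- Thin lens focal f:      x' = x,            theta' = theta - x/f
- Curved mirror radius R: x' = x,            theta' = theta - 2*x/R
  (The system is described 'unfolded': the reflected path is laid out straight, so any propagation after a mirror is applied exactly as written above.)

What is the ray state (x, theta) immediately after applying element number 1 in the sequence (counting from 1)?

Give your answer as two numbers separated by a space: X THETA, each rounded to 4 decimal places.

Initial: x=-2.0000 theta=-0.1000
After 1 (propagate distance d=13): x=-3.3000 theta=-0.1000
Rounded to 4 decimal places: x = -3.3000, theta = -0.1000

Answer: -3.3000 -0.1000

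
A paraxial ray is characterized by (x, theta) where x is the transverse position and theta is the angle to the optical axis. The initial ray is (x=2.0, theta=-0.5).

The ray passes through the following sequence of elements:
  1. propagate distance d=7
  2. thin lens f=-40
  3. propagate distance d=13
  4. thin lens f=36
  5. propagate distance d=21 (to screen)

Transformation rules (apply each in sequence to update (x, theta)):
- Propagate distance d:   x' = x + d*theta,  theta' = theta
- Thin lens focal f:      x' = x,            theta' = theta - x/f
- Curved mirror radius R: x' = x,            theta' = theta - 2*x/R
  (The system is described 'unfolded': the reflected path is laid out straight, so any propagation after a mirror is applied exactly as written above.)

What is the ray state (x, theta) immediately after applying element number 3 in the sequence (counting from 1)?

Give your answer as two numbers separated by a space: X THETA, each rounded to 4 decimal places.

Initial: x=2.0000 theta=-0.5000
After 1 (propagate distance d=7): x=-1.5000 theta=-0.5000
After 2 (thin lens f=-40): x=-1.5000 theta=-0.5375
After 3 (propagate distance d=13): x=-8.4875 theta=-0.5375
Rounded to 4 decimal places: x = -8.4875, theta = -0.5375

Answer: -8.4875 -0.5375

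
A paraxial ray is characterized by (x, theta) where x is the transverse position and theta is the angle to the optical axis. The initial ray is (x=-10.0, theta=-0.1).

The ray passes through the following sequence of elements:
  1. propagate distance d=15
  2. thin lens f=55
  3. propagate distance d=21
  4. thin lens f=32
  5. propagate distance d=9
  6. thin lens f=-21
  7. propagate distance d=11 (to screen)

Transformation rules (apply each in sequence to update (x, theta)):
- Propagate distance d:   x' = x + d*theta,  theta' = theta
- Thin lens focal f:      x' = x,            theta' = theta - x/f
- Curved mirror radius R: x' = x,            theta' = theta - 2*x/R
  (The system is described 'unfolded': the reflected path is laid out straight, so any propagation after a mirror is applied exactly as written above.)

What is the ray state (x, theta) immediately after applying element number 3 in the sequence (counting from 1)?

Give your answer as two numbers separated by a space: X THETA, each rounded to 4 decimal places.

Answer: -9.2091 0.1091

Derivation:
Initial: x=-10.0000 theta=-0.1000
After 1 (propagate distance d=15): x=-11.5000 theta=-0.1000
After 2 (thin lens f=55): x=-11.5000 theta=6/55 (≈0.1091)
After 3 (propagate distance d=21): x=-1013/110 (≈-9.2091) theta=6/55 (≈0.1091)
Rounded to 4 decimal places: x = -9.2091, theta = 0.1091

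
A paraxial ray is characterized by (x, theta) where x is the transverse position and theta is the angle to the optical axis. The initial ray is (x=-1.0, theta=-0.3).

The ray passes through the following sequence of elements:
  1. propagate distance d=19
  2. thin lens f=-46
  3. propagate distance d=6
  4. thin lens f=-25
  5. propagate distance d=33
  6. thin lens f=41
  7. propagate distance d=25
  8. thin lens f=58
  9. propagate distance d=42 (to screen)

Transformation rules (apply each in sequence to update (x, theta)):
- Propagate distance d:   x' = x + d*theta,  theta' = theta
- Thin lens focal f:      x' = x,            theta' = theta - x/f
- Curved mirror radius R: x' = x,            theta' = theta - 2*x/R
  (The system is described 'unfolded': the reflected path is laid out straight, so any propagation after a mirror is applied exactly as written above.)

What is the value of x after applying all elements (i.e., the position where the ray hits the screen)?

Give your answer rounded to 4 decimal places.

Answer: -6.7062

Derivation:
Initial: x=-1.0000 theta=-0.3000
After 1 (propagate distance d=19): x=-6.7000 theta=-0.3000
After 2 (thin lens f=-46): x=-6.7000 theta=-41/92 (≈-0.4457)
After 3 (propagate distance d=6): x=-1078/115 (≈-9.3739) theta=-41/92 (≈-0.4457)
After 4 (thin lens f=-25): x=-1078/115 (≈-9.3739) theta=-9437/11500 (≈-0.8206)
After 5 (propagate distance d=33): x=-36.4540 theta=-9437/11500 (≈-0.8206)
After 6 (thin lens f=41): x=-36.4540 theta=8076/117875 (≈0.0685)
After 7 (propagate distance d=25): x=-16380461/471500 (≈-34.7412) theta=8076/117875 (≈0.0685)
After 8 (thin lens f=58): x=-16380461/471500 (≈-34.7412) theta=18254093/27347000 (≈0.6675)
After 9 (propagate distance d=42 (to screen)): x=-22924354/3418375 (≈-6.7062) theta=18254093/27347000 (≈0.6675)
Rounded to 4 decimal places: x = -6.7062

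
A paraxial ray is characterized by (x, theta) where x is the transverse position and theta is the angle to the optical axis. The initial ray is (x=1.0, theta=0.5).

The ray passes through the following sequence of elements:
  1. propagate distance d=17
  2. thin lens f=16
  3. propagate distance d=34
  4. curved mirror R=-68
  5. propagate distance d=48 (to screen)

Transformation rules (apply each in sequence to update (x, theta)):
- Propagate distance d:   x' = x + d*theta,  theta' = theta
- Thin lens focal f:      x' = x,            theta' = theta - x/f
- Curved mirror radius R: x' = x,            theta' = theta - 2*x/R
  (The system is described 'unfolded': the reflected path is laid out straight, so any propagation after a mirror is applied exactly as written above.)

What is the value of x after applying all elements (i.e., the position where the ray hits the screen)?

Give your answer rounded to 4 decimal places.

Initial: x=1.0000 theta=0.5000
After 1 (propagate distance d=17): x=9.5000 theta=0.5000
After 2 (thin lens f=16): x=9.5000 theta=-3/32 (≈-0.0938)
After 3 (propagate distance d=34): x=6.3125 theta=-3/32 (≈-0.0938)
After 4 (curved mirror R=-68): x=6.3125 theta=25/272 (≈0.0919)
After 5 (propagate distance d=48 (to screen)): x=2917/272 (≈10.7243) theta=25/272 (≈0.0919)
Rounded to 4 decimal places: x = 10.7243

Answer: 10.7243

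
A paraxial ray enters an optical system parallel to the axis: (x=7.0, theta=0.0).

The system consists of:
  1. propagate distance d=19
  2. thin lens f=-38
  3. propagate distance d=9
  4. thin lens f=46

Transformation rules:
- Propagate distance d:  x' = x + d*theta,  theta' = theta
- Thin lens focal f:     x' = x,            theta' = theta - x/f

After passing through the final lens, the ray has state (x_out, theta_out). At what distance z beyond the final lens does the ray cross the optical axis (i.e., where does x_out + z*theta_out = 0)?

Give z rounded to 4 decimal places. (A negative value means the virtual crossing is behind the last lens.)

Initial: x=7.0000 theta=0.0000
After 1 (propagate distance d=19): x=7.0000 theta=0.0000
After 2 (thin lens f=-38): x=7.0000 theta=7/38 (≈0.1842)
After 3 (propagate distance d=9): x=329/38 (≈8.6579) theta=7/38 (≈0.1842)
After 4 (thin lens f=46): x=329/38 (≈8.6579) theta=-7/1748 (≈-0.0040)
z_focus = -x_out/theta_out = -(329/38)/(-7/1748) = 2162.0000
Rounded to 4 decimal places: z = 2162.0000

Answer: 2162.0000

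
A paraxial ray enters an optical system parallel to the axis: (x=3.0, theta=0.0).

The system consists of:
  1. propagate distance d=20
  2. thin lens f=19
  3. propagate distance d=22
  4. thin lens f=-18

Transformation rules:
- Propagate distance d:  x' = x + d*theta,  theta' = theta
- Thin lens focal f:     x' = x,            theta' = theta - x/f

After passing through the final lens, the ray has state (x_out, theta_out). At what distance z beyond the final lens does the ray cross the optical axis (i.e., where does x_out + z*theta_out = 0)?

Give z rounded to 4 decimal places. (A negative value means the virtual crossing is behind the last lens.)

Answer: -2.5714

Derivation:
Initial: x=3.0000 theta=0.0000
After 1 (propagate distance d=20): x=3.0000 theta=0.0000
After 2 (thin lens f=19): x=3.0000 theta=-3/19 (≈-0.1579)
After 3 (propagate distance d=22): x=-9/19 (≈-0.4737) theta=-3/19 (≈-0.1579)
After 4 (thin lens f=-18): x=-9/19 (≈-0.4737) theta=-7/38 (≈-0.1842)
z_focus = -x_out/theta_out = -(-9/19)/(-7/38) = -18/7 ≈ -2.5714
Rounded to 4 decimal places: z = -2.5714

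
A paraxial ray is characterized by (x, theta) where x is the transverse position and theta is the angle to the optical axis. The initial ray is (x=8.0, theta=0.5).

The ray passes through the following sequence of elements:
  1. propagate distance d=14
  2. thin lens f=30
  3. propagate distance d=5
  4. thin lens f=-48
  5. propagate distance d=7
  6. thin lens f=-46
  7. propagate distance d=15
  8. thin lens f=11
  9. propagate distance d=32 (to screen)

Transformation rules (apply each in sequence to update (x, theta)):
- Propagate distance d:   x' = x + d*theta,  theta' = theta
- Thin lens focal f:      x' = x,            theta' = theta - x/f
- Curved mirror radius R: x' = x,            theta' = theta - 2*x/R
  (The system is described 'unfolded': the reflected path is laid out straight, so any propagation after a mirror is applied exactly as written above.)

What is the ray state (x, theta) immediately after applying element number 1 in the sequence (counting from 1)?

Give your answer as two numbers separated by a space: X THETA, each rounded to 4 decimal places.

Initial: x=8.0000 theta=0.5000
After 1 (propagate distance d=14): x=15.0000 theta=0.5000
Rounded to 4 decimal places: x = 15.0000, theta = 0.5000

Answer: 15.0000 0.5000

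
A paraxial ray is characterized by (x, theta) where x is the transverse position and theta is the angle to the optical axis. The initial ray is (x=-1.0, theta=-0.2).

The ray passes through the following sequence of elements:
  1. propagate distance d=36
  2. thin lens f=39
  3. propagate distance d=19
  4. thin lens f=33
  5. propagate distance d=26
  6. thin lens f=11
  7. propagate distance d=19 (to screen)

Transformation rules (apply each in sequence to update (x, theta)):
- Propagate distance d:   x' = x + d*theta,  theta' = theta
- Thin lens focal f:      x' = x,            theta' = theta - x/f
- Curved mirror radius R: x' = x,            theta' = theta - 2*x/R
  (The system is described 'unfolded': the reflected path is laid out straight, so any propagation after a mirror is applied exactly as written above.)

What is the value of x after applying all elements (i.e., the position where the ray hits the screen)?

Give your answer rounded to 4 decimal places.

Initial: x=-1.0000 theta=-0.2000
After 1 (propagate distance d=36): x=-8.2000 theta=-0.2000
After 2 (thin lens f=39): x=-8.2000 theta=2/195 (≈0.0103)
After 3 (propagate distance d=19): x=-1561/195 (≈-8.0051) theta=2/195 (≈0.0103)
After 4 (thin lens f=33): x=-1561/195 (≈-8.0051) theta=1627/6435 (≈0.2528)
After 5 (propagate distance d=26): x=-9211/6435 (≈-1.4314) theta=1627/6435 (≈0.2528)
After 6 (thin lens f=11): x=-9211/6435 (≈-1.4314) theta=3012/7865 (≈0.3830)
After 7 (propagate distance d=19 (to screen)): x=413731/70785 (≈5.8449) theta=3012/7865 (≈0.3830)
Rounded to 4 decimal places: x = 5.8449

Answer: 5.8449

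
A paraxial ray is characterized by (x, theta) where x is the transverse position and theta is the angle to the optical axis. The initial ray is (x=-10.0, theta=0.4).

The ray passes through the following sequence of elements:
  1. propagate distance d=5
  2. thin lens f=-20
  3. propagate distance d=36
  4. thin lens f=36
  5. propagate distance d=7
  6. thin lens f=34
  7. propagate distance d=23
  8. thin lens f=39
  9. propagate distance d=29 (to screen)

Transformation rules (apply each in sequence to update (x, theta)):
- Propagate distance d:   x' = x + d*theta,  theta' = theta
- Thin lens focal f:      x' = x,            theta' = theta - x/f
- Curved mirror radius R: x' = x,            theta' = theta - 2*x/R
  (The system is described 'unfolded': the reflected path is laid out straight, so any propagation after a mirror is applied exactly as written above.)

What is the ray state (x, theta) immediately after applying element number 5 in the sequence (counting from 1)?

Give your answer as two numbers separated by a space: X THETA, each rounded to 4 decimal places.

Answer: -6.4444 0.2222

Derivation:
Initial: x=-10.0000 theta=0.4000
After 1 (propagate distance d=5): x=-8.0000 theta=0.4000
After 2 (thin lens f=-20): x=-8.0000 theta=0.0000
After 3 (propagate distance d=36): x=-8.0000 theta=0.0000
After 4 (thin lens f=36): x=-8.0000 theta=2/9 (≈0.2222)
After 5 (propagate distance d=7): x=-58/9 (≈-6.4444) theta=2/9 (≈0.2222)
Rounded to 4 decimal places: x = -6.4444, theta = 0.2222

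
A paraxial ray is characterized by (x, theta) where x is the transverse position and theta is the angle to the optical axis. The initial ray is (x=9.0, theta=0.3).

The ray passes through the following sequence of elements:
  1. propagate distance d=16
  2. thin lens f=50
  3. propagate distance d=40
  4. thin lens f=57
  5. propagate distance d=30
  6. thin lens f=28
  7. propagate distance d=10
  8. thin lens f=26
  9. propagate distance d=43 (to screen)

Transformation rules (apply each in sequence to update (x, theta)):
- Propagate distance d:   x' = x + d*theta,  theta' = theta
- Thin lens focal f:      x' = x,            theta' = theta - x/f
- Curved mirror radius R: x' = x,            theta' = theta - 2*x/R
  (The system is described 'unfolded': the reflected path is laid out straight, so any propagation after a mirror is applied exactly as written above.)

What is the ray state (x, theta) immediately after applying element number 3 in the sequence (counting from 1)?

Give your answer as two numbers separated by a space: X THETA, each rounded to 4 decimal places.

Initial: x=9.0000 theta=0.3000
After 1 (propagate distance d=16): x=13.8000 theta=0.3000
After 2 (thin lens f=50): x=13.8000 theta=0.0240
After 3 (propagate distance d=40): x=14.7600 theta=0.0240
Rounded to 4 decimal places: x = 14.7600, theta = 0.0240

Answer: 14.7600 0.0240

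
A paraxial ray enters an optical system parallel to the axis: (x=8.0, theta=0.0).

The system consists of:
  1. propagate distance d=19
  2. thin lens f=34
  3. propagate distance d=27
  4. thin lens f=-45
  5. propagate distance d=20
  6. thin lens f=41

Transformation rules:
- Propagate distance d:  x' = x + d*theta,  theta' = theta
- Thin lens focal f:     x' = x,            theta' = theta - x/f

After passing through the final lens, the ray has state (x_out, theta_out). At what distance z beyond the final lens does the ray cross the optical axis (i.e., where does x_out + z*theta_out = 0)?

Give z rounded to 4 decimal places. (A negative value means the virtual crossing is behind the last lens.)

Answer: -16.3926

Derivation:
Initial: x=8.0000 theta=0.0000
After 1 (propagate distance d=19): x=8.0000 theta=0.0000
After 2 (thin lens f=34): x=8.0000 theta=-4/17 (≈-0.2353)
After 3 (propagate distance d=27): x=28/17 (≈1.6471) theta=-4/17 (≈-0.2353)
After 4 (thin lens f=-45): x=28/17 (≈1.6471) theta=-152/765 (≈-0.1987)
After 5 (propagate distance d=20): x=-356/153 (≈-2.3268) theta=-152/765 (≈-0.1987)
After 6 (thin lens f=41): x=-356/153 (≈-2.3268) theta=-1484/10455 (≈-0.1419)
z_focus = -x_out/theta_out = -(-356/153)/(-1484/10455) = -18245/1113 ≈ -16.3926
Rounded to 4 decimal places: z = -16.3926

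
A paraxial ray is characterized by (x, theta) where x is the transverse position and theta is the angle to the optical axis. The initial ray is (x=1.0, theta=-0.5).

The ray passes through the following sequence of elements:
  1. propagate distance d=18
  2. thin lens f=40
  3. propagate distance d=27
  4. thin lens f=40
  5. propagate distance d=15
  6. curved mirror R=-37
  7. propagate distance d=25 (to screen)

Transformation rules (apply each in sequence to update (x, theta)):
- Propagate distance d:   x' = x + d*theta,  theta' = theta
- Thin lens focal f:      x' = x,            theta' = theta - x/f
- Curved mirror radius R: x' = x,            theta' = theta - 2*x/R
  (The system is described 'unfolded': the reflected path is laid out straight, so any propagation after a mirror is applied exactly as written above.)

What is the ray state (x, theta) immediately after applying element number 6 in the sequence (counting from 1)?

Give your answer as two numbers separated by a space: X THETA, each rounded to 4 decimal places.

Answer: -14.5625 -0.6847

Derivation:
Initial: x=1.0000 theta=-0.5000
After 1 (propagate distance d=18): x=-8.0000 theta=-0.5000
After 2 (thin lens f=40): x=-8.0000 theta=-0.3000
After 3 (propagate distance d=27): x=-16.1000 theta=-0.3000
After 4 (thin lens f=40): x=-16.1000 theta=0.1025
After 5 (propagate distance d=15): x=-14.5625 theta=0.1025
After 6 (curved mirror R=-37): x=-14.5625 theta=-10133/14800 (≈-0.6847)
Rounded to 4 decimal places: x = -14.5625, theta = -0.6847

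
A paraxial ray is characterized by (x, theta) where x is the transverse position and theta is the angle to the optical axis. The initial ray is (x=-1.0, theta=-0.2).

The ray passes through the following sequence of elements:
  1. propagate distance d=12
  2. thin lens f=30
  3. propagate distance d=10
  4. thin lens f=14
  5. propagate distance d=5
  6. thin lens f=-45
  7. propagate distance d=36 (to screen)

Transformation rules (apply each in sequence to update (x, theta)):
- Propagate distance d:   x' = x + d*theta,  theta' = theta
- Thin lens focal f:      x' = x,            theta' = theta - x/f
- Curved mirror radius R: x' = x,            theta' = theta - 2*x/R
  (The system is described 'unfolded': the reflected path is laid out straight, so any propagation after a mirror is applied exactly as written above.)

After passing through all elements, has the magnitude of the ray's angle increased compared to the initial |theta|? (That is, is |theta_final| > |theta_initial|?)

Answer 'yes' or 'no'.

Answer: no

Derivation:
Initial: x=-1.0000 theta=-0.2000
After 1 (propagate distance d=12): x=-3.4000 theta=-0.2000
After 2 (thin lens f=30): x=-3.4000 theta=-13/150 (≈-0.0867)
After 3 (propagate distance d=10): x=-64/15 (≈-4.2667) theta=-13/150 (≈-0.0867)
After 4 (thin lens f=14): x=-64/15 (≈-4.2667) theta=229/1050 (≈0.2181)
After 5 (propagate distance d=5): x=-667/210 (≈-3.1762) theta=229/1050 (≈0.2181)
After 6 (thin lens f=-45): x=-667/210 (≈-3.1762) theta=697/4725 (≈0.1475)
After 7 (propagate distance d=36 (to screen)): x=747/350 (≈2.1343) theta=697/4725 (≈0.1475)
|theta_initial|=0.2000 |theta_final|=697/4725 (≈0.1475) -> not increased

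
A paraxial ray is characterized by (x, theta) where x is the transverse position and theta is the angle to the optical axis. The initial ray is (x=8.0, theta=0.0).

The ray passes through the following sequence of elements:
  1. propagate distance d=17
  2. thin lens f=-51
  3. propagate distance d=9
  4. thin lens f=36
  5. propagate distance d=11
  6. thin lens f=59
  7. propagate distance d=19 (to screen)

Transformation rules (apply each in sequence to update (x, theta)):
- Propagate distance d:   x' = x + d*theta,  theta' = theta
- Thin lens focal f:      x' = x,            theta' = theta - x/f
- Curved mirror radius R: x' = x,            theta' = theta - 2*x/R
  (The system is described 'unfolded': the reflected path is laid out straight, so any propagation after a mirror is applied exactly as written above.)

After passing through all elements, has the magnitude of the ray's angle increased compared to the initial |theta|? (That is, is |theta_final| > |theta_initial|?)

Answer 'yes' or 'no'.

Initial: x=8.0000 theta=0.0000
After 1 (propagate distance d=17): x=8.0000 theta=0.0000
After 2 (thin lens f=-51): x=8.0000 theta=8/51 (≈0.1569)
After 3 (propagate distance d=9): x=160/17 (≈9.4118) theta=8/51 (≈0.1569)
After 4 (thin lens f=36): x=160/17 (≈9.4118) theta=-16/153 (≈-0.1046)
After 5 (propagate distance d=11): x=1264/153 (≈8.2614) theta=-16/153 (≈-0.1046)
After 6 (thin lens f=59): x=1264/153 (≈8.2614) theta=-736/3009 (≈-0.2446)
After 7 (propagate distance d=19 (to screen)): x=32624/9027 (≈3.6140) theta=-736/3009 (≈-0.2446)
|theta_initial|=0.0000 |theta_final|=736/3009 (≈0.2446) -> increased

Answer: yes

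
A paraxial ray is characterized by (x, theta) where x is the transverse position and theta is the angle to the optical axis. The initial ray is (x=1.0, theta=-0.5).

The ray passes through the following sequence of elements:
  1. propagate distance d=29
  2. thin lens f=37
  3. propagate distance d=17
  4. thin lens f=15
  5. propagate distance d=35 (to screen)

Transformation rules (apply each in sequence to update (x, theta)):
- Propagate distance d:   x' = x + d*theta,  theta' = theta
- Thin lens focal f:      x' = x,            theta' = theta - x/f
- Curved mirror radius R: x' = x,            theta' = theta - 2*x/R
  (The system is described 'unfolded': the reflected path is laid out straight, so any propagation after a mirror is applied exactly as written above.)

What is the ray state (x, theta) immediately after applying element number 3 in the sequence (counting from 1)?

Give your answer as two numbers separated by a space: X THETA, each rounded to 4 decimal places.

Answer: -15.7973 -0.1351

Derivation:
Initial: x=1.0000 theta=-0.5000
After 1 (propagate distance d=29): x=-13.5000 theta=-0.5000
After 2 (thin lens f=37): x=-13.5000 theta=-5/37 (≈-0.1351)
After 3 (propagate distance d=17): x=-1169/74 (≈-15.7973) theta=-5/37 (≈-0.1351)
Rounded to 4 decimal places: x = -15.7973, theta = -0.1351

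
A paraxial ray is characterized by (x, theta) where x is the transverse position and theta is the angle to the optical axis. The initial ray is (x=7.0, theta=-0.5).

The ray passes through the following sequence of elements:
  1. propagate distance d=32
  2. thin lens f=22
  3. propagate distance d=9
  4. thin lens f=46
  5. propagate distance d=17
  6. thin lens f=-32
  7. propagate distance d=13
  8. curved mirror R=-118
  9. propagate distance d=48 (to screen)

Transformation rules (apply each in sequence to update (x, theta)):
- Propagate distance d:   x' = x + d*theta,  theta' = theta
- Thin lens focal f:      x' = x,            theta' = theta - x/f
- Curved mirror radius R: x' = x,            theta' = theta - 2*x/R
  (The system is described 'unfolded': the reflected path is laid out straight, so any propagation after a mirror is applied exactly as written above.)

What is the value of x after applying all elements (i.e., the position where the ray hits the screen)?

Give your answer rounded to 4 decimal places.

Initial: x=7.0000 theta=-0.5000
After 1 (propagate distance d=32): x=-9.0000 theta=-0.5000
After 2 (thin lens f=22): x=-9.0000 theta=-1/11 (≈-0.0909)
After 3 (propagate distance d=9): x=-108/11 (≈-9.8182) theta=-1/11 (≈-0.0909)
After 4 (thin lens f=46): x=-108/11 (≈-9.8182) theta=31/253 (≈0.1225)
After 5 (propagate distance d=17): x=-1957/253 (≈-7.7352) theta=31/253 (≈0.1225)
After 6 (thin lens f=-32): x=-1957/253 (≈-7.7352) theta=-965/8096 (≈-0.1192)
After 7 (propagate distance d=13): x=-75169/8096 (≈-9.2847) theta=-965/8096 (≈-0.1192)
After 8 (curved mirror R=-118): x=-75169/8096 (≈-9.2847) theta=-16513/59708 (≈-0.2766)
After 9 (propagate distance d=48 (to screen)): x=-979633/43424 (≈-22.5597) theta=-16513/59708 (≈-0.2766)
Rounded to 4 decimal places: x = -22.5597

Answer: -22.5597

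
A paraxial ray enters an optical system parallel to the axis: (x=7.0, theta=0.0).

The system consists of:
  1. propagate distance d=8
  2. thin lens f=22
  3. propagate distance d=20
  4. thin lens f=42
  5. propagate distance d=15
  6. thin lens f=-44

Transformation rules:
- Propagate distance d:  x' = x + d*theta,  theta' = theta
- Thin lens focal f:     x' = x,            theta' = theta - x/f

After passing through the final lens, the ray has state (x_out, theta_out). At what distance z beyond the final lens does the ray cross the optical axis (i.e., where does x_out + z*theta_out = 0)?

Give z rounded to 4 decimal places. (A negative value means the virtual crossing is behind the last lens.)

Answer: -10.0892

Derivation:
Initial: x=7.0000 theta=0.0000
After 1 (propagate distance d=8): x=7.0000 theta=0.0000
After 2 (thin lens f=22): x=7.0000 theta=-7/22 (≈-0.3182)
After 3 (propagate distance d=20): x=7/11 (≈0.6364) theta=-7/22 (≈-0.3182)
After 4 (thin lens f=42): x=7/11 (≈0.6364) theta=-1/3 (≈-0.3333)
After 5 (propagate distance d=15): x=-48/11 (≈-4.3636) theta=-1/3 (≈-0.3333)
After 6 (thin lens f=-44): x=-48/11 (≈-4.3636) theta=-157/363 (≈-0.4325)
z_focus = -x_out/theta_out = -(-48/11)/(-157/363) = -1584/157 ≈ -10.0892
Rounded to 4 decimal places: z = -10.0892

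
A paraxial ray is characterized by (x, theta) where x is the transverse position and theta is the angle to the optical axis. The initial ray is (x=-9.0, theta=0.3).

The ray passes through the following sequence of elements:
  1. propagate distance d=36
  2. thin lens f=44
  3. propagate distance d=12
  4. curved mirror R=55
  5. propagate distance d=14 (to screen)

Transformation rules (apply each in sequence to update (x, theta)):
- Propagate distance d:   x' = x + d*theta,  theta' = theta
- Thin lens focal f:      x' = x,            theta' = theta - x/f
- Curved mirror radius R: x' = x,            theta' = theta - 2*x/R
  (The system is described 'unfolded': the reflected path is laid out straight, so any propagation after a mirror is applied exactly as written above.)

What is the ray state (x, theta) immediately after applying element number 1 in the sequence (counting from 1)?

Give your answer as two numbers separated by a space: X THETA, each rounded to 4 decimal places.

Initial: x=-9.0000 theta=0.3000
After 1 (propagate distance d=36): x=1.8000 theta=0.3000
Rounded to 4 decimal places: x = 1.8000, theta = 0.3000

Answer: 1.8000 0.3000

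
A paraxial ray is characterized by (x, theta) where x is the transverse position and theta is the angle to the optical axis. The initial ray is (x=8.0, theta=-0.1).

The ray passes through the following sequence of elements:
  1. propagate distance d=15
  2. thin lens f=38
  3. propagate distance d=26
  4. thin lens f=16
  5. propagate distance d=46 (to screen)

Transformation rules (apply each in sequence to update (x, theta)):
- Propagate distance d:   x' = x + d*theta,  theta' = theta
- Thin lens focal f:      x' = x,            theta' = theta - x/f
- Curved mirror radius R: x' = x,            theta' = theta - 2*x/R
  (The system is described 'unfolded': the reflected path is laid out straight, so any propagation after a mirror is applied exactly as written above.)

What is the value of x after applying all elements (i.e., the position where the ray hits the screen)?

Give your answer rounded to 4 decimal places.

Initial: x=8.0000 theta=-0.1000
After 1 (propagate distance d=15): x=6.5000 theta=-0.1000
After 2 (thin lens f=38): x=6.5000 theta=-103/380 (≈-0.2711)
After 3 (propagate distance d=26): x=-52/95 (≈-0.5474) theta=-103/380 (≈-0.2711)
After 4 (thin lens f=16): x=-52/95 (≈-0.5474) theta=-9/38 (≈-0.2368)
After 5 (propagate distance d=46 (to screen)): x=-1087/95 (≈-11.4421) theta=-9/38 (≈-0.2368)
Rounded to 4 decimal places: x = -11.4421

Answer: -11.4421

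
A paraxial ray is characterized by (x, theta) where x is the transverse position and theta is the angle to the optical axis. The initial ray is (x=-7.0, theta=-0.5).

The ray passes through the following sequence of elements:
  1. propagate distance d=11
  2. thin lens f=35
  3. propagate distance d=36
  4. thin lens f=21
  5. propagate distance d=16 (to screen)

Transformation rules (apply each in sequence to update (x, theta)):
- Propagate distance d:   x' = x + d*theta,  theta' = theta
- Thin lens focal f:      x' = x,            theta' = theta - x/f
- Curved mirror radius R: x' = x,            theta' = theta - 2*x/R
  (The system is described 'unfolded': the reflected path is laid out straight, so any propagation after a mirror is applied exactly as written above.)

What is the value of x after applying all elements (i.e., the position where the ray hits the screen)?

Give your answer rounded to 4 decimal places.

Initial: x=-7.0000 theta=-0.5000
After 1 (propagate distance d=11): x=-12.5000 theta=-0.5000
After 2 (thin lens f=35): x=-12.5000 theta=-1/7 (≈-0.1429)
After 3 (propagate distance d=36): x=-247/14 (≈-17.6429) theta=-1/7 (≈-0.1429)
After 4 (thin lens f=21): x=-247/14 (≈-17.6429) theta=205/294 (≈0.6973)
After 5 (propagate distance d=16 (to screen)): x=-1907/294 (≈-6.4864) theta=205/294 (≈0.6973)
Rounded to 4 decimal places: x = -6.4864

Answer: -6.4864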